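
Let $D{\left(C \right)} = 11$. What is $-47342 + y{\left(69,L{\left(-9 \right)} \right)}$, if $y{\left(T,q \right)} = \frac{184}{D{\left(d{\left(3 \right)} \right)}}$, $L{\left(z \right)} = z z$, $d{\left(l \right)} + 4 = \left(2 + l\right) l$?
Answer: $- \frac{520578}{11} \approx -47325.0$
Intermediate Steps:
$d{\left(l \right)} = -4 + l \left(2 + l\right)$ ($d{\left(l \right)} = -4 + \left(2 + l\right) l = -4 + l \left(2 + l\right)$)
$L{\left(z \right)} = z^{2}$
$y{\left(T,q \right)} = \frac{184}{11}$
$-47342 + y{\left(69,L{\left(-9 \right)} \right)} = -47342 + \frac{184}{11} = - \frac{520578}{11}$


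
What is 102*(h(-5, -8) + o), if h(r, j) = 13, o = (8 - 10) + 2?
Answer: 1326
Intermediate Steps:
o = 0 (o = -2 + 2 = 0)
102*(h(-5, -8) + o) = 102*(13 + 0) = 102*13 = 1326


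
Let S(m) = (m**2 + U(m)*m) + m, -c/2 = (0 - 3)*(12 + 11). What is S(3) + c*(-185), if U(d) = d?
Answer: -25509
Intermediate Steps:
c = 138 (c = -2*(0 - 3)*(12 + 11) = -(-6)*23 = -2*(-69) = 138)
S(m) = m + 2*m**2 (S(m) = (m**2 + m*m) + m = (m**2 + m**2) + m = 2*m**2 + m = m + 2*m**2)
S(3) + c*(-185) = 3*(1 + 2*3) + 138*(-185) = 3*(1 + 6) - 25530 = 3*7 - 25530 = 21 - 25530 = -25509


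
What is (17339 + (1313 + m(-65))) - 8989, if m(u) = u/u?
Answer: 9664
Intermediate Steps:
m(u) = 1
(17339 + (1313 + m(-65))) - 8989 = (17339 + (1313 + 1)) - 8989 = (17339 + 1314) - 8989 = 18653 - 8989 = 9664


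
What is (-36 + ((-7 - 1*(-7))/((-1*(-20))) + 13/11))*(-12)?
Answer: 4596/11 ≈ 417.82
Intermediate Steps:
(-36 + ((-7 - 1*(-7))/((-1*(-20))) + 13/11))*(-12) = (-36 + ((-7 + 7)/20 + 13*(1/11)))*(-12) = (-36 + (0*(1/20) + 13/11))*(-12) = (-36 + (0 + 13/11))*(-12) = (-36 + 13/11)*(-12) = -383/11*(-12) = 4596/11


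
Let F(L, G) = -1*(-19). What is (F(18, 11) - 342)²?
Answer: 104329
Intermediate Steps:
F(L, G) = 19
(F(18, 11) - 342)² = (19 - 342)² = (-323)² = 104329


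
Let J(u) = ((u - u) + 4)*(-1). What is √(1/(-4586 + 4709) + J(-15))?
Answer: I*√60393/123 ≈ 1.998*I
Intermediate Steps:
J(u) = -4 (J(u) = (0 + 4)*(-1) = 4*(-1) = -4)
√(1/(-4586 + 4709) + J(-15)) = √(1/(-4586 + 4709) - 4) = √(1/123 - 4) = √(-491/123) = I*√60393/123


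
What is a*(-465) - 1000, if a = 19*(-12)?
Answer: 105020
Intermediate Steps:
a = -228
a*(-465) - 1000 = -228*(-465) - 1000 = 106020 - 1000 = 105020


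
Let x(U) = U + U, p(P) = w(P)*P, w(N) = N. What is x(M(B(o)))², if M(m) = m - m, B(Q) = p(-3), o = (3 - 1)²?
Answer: 0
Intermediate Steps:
o = 4 (o = 2² = 4)
p(P) = P² (p(P) = P*P = P²)
B(Q) = 9 (B(Q) = (-3)² = 9)
M(m) = 0
x(U) = 2*U
x(M(B(o)))² = (2*0)² = 0² = 0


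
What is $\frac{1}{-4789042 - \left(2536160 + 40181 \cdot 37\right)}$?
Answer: $- \frac{1}{8811899} \approx -1.1348 \cdot 10^{-7}$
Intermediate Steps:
$\frac{1}{-4789042 - \left(2536160 + 40181 \cdot 37\right)} = \frac{1}{-4789042 - 4022857} = \frac{1}{-8811899} = - \frac{1}{8811899}$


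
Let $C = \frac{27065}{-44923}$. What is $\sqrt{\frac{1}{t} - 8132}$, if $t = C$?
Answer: $\frac{i \sqrt{5958021518695}}{27065} \approx 90.187 i$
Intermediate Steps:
$C = - \frac{27065}{44923}$ ($C = 27065 \left(- \frac{1}{44923}\right) = - \frac{27065}{44923} \approx -0.60248$)
$t = - \frac{27065}{44923} \approx -0.60248$
$\sqrt{\frac{1}{t} - 8132} = \sqrt{\frac{1}{- \frac{27065}{44923}} - 8132} = \sqrt{- \frac{44923}{27065} - 8132} = \sqrt{- \frac{220137503}{27065}} = \frac{i \sqrt{5958021518695}}{27065}$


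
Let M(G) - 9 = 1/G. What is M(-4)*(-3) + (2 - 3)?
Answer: -109/4 ≈ -27.250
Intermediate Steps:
M(G) = 9 + 1/G
M(-4)*(-3) + (2 - 3) = (9 + 1/(-4))*(-3) + (2 - 3) = (9 - ¼)*(-3) - 1 = (35/4)*(-3) - 1 = -105/4 - 1 = -109/4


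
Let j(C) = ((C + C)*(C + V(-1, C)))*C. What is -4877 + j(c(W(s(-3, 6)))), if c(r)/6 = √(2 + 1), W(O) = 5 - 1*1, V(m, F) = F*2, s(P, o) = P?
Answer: -4877 + 3888*√3 ≈ 1857.2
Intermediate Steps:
V(m, F) = 2*F
W(O) = 4 (W(O) = 5 - 1 = 4)
c(r) = 6*√3 (c(r) = 6*√(2 + 1) = 6*√3)
j(C) = 6*C³ (j(C) = ((C + C)*(C + 2*C))*C = ((2*C)*(3*C))*C = (6*C²)*C = 6*C³)
-4877 + j(c(W(s(-3, 6)))) = -4877 + 6*(6*√3)³ = -4877 + 6*(648*√3) = -4877 + 3888*√3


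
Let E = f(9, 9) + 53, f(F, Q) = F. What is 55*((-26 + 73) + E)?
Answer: 5995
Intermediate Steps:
E = 62 (E = 9 + 53 = 62)
55*((-26 + 73) + E) = 55*((-26 + 73) + 62) = 55*(47 + 62) = 55*109 = 5995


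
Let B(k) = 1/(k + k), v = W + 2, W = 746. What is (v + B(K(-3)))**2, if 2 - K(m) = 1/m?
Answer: 109725625/196 ≈ 5.5983e+5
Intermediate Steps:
v = 748 (v = 746 + 2 = 748)
K(m) = 2 - 1/m
B(k) = 1/(2*k)
(v + B(K(-3)))**2 = (748 + 1/(2*(2 - 1/(-3))))**2 = (748 + 1/(2*(2 - 1*(-1/3))))**2 = (748 + 1/(2*(2 + 1/3)))**2 = (748 + 1/(2*(7/3)))**2 = (748 + (1/2)*(3/7))**2 = (748 + 3/14)**2 = (10475/14)**2 = 109725625/196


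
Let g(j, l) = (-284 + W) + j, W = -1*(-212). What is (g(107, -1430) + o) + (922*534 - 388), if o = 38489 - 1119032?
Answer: -588548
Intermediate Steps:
W = 212
g(j, l) = -72 + j (g(j, l) = (-284 + 212) + j = -72 + j)
o = -1080543
(g(107, -1430) + o) + (922*534 - 388) = ((-72 + 107) - 1080543) + (922*534 - 388) = (35 - 1080543) + (492348 - 388) = -1080508 + 491960 = -588548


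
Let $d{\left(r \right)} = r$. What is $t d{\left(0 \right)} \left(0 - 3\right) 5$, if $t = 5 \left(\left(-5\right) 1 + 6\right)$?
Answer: $0$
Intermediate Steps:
$t = 5$ ($t = 5 \left(-5 + 6\right) = 5 \cdot 1 = 5$)
$t d{\left(0 \right)} \left(0 - 3\right) 5 = 5 \cdot 0 \left(0 - 3\right) 5 = 0 \left(\left(-3\right) 5\right) = 0 \left(-15\right) = 0$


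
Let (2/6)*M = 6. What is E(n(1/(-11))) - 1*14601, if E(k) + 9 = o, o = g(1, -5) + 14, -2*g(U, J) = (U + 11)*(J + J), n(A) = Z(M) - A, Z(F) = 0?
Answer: -14536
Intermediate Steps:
M = 18 (M = 3*6 = 18)
n(A) = -A (n(A) = 0 - A = -A)
g(U, J) = -J*(11 + U) (g(U, J) = -(U + 11)*(J + J)/2 = -(11 + U)*2*J/2 = -J*(11 + U))
o = 74 (o = -1*(-5)*(11 + 1) + 14 = -1*(-5)*12 + 14 = 60 + 14 = 74)
E(k) = 65 (E(k) = -9 + 74 = 65)
E(n(1/(-11))) - 1*14601 = 65 - 1*14601 = 65 - 14601 = -14536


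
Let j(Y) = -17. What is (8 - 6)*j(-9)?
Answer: -34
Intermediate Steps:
(8 - 6)*j(-9) = (8 - 6)*(-17) = 2*(-17) = -34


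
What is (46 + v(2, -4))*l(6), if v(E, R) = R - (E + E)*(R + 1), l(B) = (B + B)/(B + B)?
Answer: 54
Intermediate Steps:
l(B) = 1 (l(B) = (2*B)/((2*B)) = (2*B)*(1/(2*B)) = 1)
v(E, R) = R - 2*E*(1 + R)
(46 + v(2, -4))*l(6) = (46 + (-4 - 2*2 - 2*2*(-4)))*1 = (46 + (-4 - 4 + 16))*1 = (46 + 8)*1 = 54*1 = 54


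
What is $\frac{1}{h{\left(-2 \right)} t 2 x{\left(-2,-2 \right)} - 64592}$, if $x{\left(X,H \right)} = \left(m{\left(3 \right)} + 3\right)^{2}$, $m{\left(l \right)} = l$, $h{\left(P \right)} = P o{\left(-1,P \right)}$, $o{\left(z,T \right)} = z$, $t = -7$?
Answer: $- \frac{1}{65600} \approx -1.5244 \cdot 10^{-5}$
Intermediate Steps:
$h{\left(P \right)} = - P$ ($h{\left(P \right)} = P \left(-1\right) = - P$)
$x{\left(X,H \right)} = 36$ ($x{\left(X,H \right)} = \left(3 + 3\right)^{2} = 6^{2} = 36$)
$\frac{1}{h{\left(-2 \right)} t 2 x{\left(-2,-2 \right)} - 64592} = \frac{1}{\left(-1\right) \left(-2\right) \left(-7\right) 2 \cdot 36 - 64592} = \frac{1}{2 \left(-7\right) 72 - 64592} = \frac{1}{\left(-14\right) 72 - 64592} = \frac{1}{-1008 - 64592} = \frac{1}{-65600} = - \frac{1}{65600}$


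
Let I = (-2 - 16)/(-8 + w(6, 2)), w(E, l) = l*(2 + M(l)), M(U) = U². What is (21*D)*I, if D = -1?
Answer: 189/2 ≈ 94.500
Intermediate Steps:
w(E, l) = l*(2 + l²)
I = -9/2 (I = (-2 - 16)/(-8 + 2*(2 + 2²)) = -18/(-8 + 2*(2 + 4)) = -18/(-8 + 2*6) = -18/(-8 + 12) = -18/4 = -18*¼ = -9/2 ≈ -4.5000)
(21*D)*I = (21*(-1))*(-9/2) = -21*(-9/2) = 189/2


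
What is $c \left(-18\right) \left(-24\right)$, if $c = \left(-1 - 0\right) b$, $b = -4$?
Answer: $1728$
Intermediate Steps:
$c = 4$ ($c = \left(-1 - 0\right) \left(-4\right) = \left(-1 + 0\right) \left(-4\right) = \left(-1\right) \left(-4\right) = 4$)
$c \left(-18\right) \left(-24\right) = 4 \left(-18\right) \left(-24\right) = \left(-72\right) \left(-24\right) = 1728$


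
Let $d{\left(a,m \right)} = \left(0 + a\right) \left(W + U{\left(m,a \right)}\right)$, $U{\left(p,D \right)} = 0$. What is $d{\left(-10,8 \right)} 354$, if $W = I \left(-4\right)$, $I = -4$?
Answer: $-56640$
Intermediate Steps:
$W = 16$ ($W = \left(-4\right) \left(-4\right) = 16$)
$d{\left(a,m \right)} = 16 a$ ($d{\left(a,m \right)} = \left(0 + a\right) \left(16 + 0\right) = a 16 = 16 a$)
$d{\left(-10,8 \right)} 354 = 16 \left(-10\right) 354 = \left(-160\right) 354 = -56640$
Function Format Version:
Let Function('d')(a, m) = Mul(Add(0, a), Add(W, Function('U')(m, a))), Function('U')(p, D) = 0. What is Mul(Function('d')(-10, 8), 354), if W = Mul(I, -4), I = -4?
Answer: -56640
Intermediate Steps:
W = 16 (W = Mul(-4, -4) = 16)
Function('d')(a, m) = Mul(16, a) (Function('d')(a, m) = Mul(Add(0, a), Add(16, 0)) = Mul(a, 16) = Mul(16, a))
Mul(Function('d')(-10, 8), 354) = Mul(Mul(16, -10), 354) = Mul(-160, 354) = -56640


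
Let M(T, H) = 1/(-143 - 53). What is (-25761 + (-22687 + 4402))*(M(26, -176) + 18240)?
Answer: -78733083897/98 ≈ -8.0340e+8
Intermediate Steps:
M(T, H) = -1/196 (M(T, H) = 1/(-196) = -1/196)
(-25761 + (-22687 + 4402))*(M(26, -176) + 18240) = (-25761 + (-22687 + 4402))*(-1/196 + 18240) = (-25761 - 18285)*(3575039/196) = -44046*3575039/196 = -78733083897/98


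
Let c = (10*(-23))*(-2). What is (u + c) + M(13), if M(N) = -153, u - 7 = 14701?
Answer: 15015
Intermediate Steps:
u = 14708 (u = 7 + 14701 = 14708)
c = 460 (c = -230*(-2) = 460)
(u + c) + M(13) = (14708 + 460) - 153 = 15168 - 153 = 15015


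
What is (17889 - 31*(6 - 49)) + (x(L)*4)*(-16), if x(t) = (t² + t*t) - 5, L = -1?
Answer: 19414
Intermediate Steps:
x(t) = -5 + 2*t² (x(t) = (t² + t²) - 5 = 2*t² - 5 = -5 + 2*t²)
(17889 - 31*(6 - 49)) + (x(L)*4)*(-16) = (17889 - 31*(6 - 49)) + ((-5 + 2*(-1)²)*4)*(-16) = (17889 - 31*(-43)) + ((-5 + 2*1)*4)*(-16) = (17889 + 1333) + ((-5 + 2)*4)*(-16) = 19222 - 3*4*(-16) = 19222 - 12*(-16) = 19222 + 192 = 19414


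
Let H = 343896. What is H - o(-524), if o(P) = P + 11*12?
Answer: 344288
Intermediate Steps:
o(P) = 132 + P (o(P) = P + 132 = 132 + P)
H - o(-524) = 343896 - (132 - 524) = 343896 - 1*(-392) = 343896 + 392 = 344288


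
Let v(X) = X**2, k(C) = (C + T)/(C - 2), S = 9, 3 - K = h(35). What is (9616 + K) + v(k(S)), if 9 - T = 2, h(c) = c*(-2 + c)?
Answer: 414992/49 ≈ 8469.2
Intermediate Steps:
K = -1152 (K = 3 - 35*(-2 + 35) = 3 - 35*33 = 3 - 1*1155 = 3 - 1155 = -1152)
T = 7 (T = 9 - 1*2 = 9 - 2 = 7)
k(C) = (7 + C)/(-2 + C) (k(C) = (C + 7)/(C - 2) = (7 + C)/(-2 + C))
(9616 + K) + v(k(S)) = (9616 - 1152) + ((7 + 9)/(-2 + 9))**2 = 8464 + (16/7)**2 = 8464 + 256/49 = 414992/49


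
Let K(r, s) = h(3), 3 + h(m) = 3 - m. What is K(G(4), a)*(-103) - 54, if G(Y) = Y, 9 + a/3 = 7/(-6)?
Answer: 255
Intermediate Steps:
a = -61/2 (a = -27 + 3*(7/(-6)) = -27 + 3*(7*(-1/6)) = -27 + 3*(-7/6) = -27 - 7/2 = -61/2 ≈ -30.500)
h(m) = -m (h(m) = -3 + (3 - m) = -m)
K(r, s) = -3 (K(r, s) = -1*3 = -3)
K(G(4), a)*(-103) - 54 = -3*(-103) - 54 = 309 - 54 = 255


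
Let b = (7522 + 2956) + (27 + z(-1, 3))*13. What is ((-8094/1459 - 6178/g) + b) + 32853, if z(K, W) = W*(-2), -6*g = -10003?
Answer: 636238168214/14594377 ≈ 43595.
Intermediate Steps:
g = 10003/6 (g = -⅙*(-10003) = 10003/6 ≈ 1667.2)
z(K, W) = -2*W
b = 10751 (b = (7522 + 2956) + (27 - 2*3)*13 = 10478 + (27 - 6)*13 = 10478 + 21*13 = 10478 + 273 = 10751)
((-8094/1459 - 6178/g) + b) + 32853 = ((-8094/1459 - 6178/10003/6) + 10751) + 32853 = ((-8094*1/1459 - 6178*6/10003) + 10751) + 32853 = ((-8094/1459 - 37068/10003) + 10751) + 32853 = (-135046494/14594377 + 10751) + 32853 = 156769100633/14594377 + 32853 = 636238168214/14594377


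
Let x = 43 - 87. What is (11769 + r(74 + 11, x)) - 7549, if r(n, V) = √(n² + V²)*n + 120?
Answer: 4340 + 85*√9161 ≈ 12476.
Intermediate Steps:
x = -44
r(n, V) = 120 + n*√(V² + n²) (r(n, V) = √(V² + n²)*n + 120 = n*√(V² + n²) + 120 = 120 + n*√(V² + n²))
(11769 + r(74 + 11, x)) - 7549 = (11769 + (120 + (74 + 11)*√((-44)² + (74 + 11)²))) - 7549 = (11769 + (120 + 85*√(1936 + 85²))) - 7549 = (11769 + (120 + 85*√(1936 + 7225))) - 7549 = (11769 + (120 + 85*√9161)) - 7549 = (11889 + 85*√9161) - 7549 = 4340 + 85*√9161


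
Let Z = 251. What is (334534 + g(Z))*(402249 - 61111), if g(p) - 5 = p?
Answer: 114209591020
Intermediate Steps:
g(p) = 5 + p
(334534 + g(Z))*(402249 - 61111) = (334534 + (5 + 251))*(402249 - 61111) = (334534 + 256)*341138 = 334790*341138 = 114209591020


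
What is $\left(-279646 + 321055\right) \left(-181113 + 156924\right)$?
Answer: $-1001642301$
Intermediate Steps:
$\left(-279646 + 321055\right) \left(-181113 + 156924\right) = 41409 \left(-24189\right) = -1001642301$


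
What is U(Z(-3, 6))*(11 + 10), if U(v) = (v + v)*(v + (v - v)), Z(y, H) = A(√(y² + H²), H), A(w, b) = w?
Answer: 1890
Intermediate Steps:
Z(y, H) = √(H² + y²) (Z(y, H) = √(y² + H²) = √(H² + y²))
U(v) = 2*v² (U(v) = (2*v)*(v + 0) = (2*v)*v = 2*v²)
U(Z(-3, 6))*(11 + 10) = (2*(√(6² + (-3)²))²)*(11 + 10) = (2*(√(36 + 9))²)*21 = (2*(√45)²)*21 = (2*(3*√5)²)*21 = (2*45)*21 = 90*21 = 1890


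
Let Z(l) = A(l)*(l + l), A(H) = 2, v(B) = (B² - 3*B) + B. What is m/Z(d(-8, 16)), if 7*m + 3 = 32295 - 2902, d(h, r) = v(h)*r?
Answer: 2939/3584 ≈ 0.82003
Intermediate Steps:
v(B) = B² - 2*B
d(h, r) = h*r*(-2 + h) (d(h, r) = (h*(-2 + h))*r = h*r*(-2 + h))
m = 29390/7 (m = -3/7 + (32295 - 2902)/7 = -3/7 + (⅐)*29393 = -3/7 + 4199 = 29390/7 ≈ 4198.6)
Z(l) = 4*l (Z(l) = 2*(l + l) = 2*(2*l) = 4*l)
m/Z(d(-8, 16)) = 29390/(7*((4*(-8*16*(-2 - 8))))) = 29390/(7*((4*(-8*16*(-10))))) = 29390/(7*((4*1280))) = (29390/7)/5120 = (29390/7)*(1/5120) = 2939/3584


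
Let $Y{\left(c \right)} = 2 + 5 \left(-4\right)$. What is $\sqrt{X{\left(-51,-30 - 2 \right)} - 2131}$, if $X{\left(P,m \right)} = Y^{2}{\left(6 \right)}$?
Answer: $i \sqrt{1807} \approx 42.509 i$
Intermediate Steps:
$Y{\left(c \right)} = -18$ ($Y{\left(c \right)} = 2 - 20 = -18$)
$X{\left(P,m \right)} = 324$ ($X{\left(P,m \right)} = \left(-18\right)^{2} = 324$)
$\sqrt{X{\left(-51,-30 - 2 \right)} - 2131} = \sqrt{324 - 2131} = \sqrt{-1807} = i \sqrt{1807}$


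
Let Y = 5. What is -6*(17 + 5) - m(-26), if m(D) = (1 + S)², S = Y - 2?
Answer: -148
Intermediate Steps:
S = 3 (S = 5 - 2 = 3)
m(D) = 16 (m(D) = (1 + 3)² = 4² = 16)
-6*(17 + 5) - m(-26) = -6*(17 + 5) - 1*16 = -6*22 - 16 = -132 - 16 = -148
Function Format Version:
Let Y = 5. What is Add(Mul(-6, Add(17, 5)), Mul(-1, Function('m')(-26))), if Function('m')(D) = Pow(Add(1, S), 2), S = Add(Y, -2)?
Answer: -148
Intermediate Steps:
S = 3 (S = Add(5, -2) = 3)
Function('m')(D) = 16 (Function('m')(D) = Pow(Add(1, 3), 2) = Pow(4, 2) = 16)
Add(Mul(-6, Add(17, 5)), Mul(-1, Function('m')(-26))) = Add(Mul(-6, Add(17, 5)), Mul(-1, 16)) = Add(Mul(-6, 22), -16) = Add(-132, -16) = -148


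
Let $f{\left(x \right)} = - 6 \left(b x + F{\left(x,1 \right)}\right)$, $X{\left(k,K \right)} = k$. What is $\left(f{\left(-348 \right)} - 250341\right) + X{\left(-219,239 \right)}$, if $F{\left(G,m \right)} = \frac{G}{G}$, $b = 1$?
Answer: $-248478$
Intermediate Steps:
$F{\left(G,m \right)} = 1$
$f{\left(x \right)} = -6 - 6 x$ ($f{\left(x \right)} = - 6 \left(1 x + 1\right) = - 6 \left(x + 1\right) = - 6 \left(1 + x\right) = -6 - 6 x$)
$\left(f{\left(-348 \right)} - 250341\right) + X{\left(-219,239 \right)} = \left(\left(-6 - -2088\right) - 250341\right) - 219 = \left(\left(-6 + 2088\right) - 250341\right) - 219 = \left(2082 - 250341\right) - 219 = -248259 - 219 = -248478$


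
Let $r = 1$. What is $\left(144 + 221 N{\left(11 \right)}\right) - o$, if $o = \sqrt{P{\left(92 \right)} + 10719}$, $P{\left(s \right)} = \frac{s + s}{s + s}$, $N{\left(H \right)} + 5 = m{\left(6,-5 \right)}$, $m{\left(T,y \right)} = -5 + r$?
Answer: $-1845 - 4 \sqrt{670} \approx -1948.5$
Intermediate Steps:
$m{\left(T,y \right)} = -4$ ($m{\left(T,y \right)} = -5 + 1 = -4$)
$N{\left(H \right)} = -9$ ($N{\left(H \right)} = -5 - 4 = -9$)
$P{\left(s \right)} = 1$ ($P{\left(s \right)} = \frac{2 s}{2 s} = 2 s \frac{1}{2 s} = 1$)
$o = 4 \sqrt{670}$ ($o = \sqrt{1 + 10719} = \sqrt{10720} = 4 \sqrt{670} \approx 103.54$)
$\left(144 + 221 N{\left(11 \right)}\right) - o = \left(144 + 221 \left(-9\right)\right) - 4 \sqrt{670} = \left(144 - 1989\right) - 4 \sqrt{670} = -1845 - 4 \sqrt{670}$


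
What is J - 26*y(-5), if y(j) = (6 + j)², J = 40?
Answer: 14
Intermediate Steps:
J - 26*y(-5) = 40 - 26*(6 - 5)² = 40 - 26*1² = 40 - 26*1 = 40 - 26 = 14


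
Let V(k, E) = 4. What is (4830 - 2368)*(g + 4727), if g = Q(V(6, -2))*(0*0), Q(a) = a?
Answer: 11637874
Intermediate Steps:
g = 0 (g = 4*(0*0) = 4*0 = 0)
(4830 - 2368)*(g + 4727) = (4830 - 2368)*(0 + 4727) = 2462*4727 = 11637874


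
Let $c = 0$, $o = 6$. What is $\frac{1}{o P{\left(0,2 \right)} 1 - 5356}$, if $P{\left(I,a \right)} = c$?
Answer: $- \frac{1}{5356} \approx -0.00018671$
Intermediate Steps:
$P{\left(I,a \right)} = 0$
$\frac{1}{o P{\left(0,2 \right)} 1 - 5356} = \frac{1}{6 \cdot 0 \cdot 1 - 5356} = \frac{1}{0 \cdot 1 - 5356} = \frac{1}{0 - 5356} = \frac{1}{-5356} = - \frac{1}{5356}$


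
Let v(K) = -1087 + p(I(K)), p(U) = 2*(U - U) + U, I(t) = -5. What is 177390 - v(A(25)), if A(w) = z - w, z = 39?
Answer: 178482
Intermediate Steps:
A(w) = 39 - w
p(U) = U (p(U) = 2*0 + U = 0 + U = U)
v(K) = -1092 (v(K) = -1087 - 5 = -1092)
177390 - v(A(25)) = 177390 - 1*(-1092) = 177390 + 1092 = 178482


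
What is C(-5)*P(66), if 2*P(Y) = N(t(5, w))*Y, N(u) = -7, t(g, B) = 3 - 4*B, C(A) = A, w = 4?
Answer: 1155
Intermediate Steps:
P(Y) = -7*Y/2 (P(Y) = (-7*Y)/2 = -7*Y/2)
C(-5)*P(66) = -(-35)*66/2 = -5*(-231) = 1155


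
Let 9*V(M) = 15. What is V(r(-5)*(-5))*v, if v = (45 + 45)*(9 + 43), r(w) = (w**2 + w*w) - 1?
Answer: 7800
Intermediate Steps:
r(w) = -1 + 2*w**2 (r(w) = (w**2 + w**2) - 1 = 2*w**2 - 1 = -1 + 2*w**2)
V(M) = 5/3 (V(M) = (1/9)*15 = 5/3)
v = 4680 (v = 90*52 = 4680)
V(r(-5)*(-5))*v = (5/3)*4680 = 7800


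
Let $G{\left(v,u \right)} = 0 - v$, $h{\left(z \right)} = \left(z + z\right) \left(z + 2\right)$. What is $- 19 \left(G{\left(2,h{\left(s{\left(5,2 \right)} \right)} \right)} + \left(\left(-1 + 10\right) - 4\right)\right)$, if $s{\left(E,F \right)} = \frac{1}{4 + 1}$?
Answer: $-57$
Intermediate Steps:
$s{\left(E,F \right)} = \frac{1}{5}$
$h{\left(z \right)} = 2 z \left(2 + z\right)$
$G{\left(v,u \right)} = - v$
$- 19 \left(G{\left(2,h{\left(s{\left(5,2 \right)} \right)} \right)} + \left(\left(-1 + 10\right) - 4\right)\right) = - 19 \left(\left(-1\right) 2 + \left(\left(-1 + 10\right) - 4\right)\right) = - 19 \left(-2 + \left(9 - 4\right)\right) = - 19 \left(-2 + 5\right) = \left(-19\right) 3 = -57$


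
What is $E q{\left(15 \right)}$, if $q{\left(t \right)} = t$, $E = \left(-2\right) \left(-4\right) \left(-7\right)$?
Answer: $-840$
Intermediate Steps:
$E = -56$ ($E = 8 \left(-7\right) = -56$)
$E q{\left(15 \right)} = \left(-56\right) 15 = -840$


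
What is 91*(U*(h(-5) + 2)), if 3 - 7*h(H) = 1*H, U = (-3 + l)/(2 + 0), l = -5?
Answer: -1144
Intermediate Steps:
U = -4 (U = (-3 - 5)/(2 + 0) = -8/2 = -8*1/2 = -4)
h(H) = 3/7 - H/7
91*(U*(h(-5) + 2)) = 91*(-4*((3/7 - 1/7*(-5)) + 2)) = 91*(-4*((3/7 + 5/7) + 2)) = 91*(-4*(8/7 + 2)) = 91*(-4*22/7) = 91*(-88/7) = -1144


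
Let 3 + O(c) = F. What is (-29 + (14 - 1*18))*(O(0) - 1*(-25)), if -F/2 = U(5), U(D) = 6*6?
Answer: 1650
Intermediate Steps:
U(D) = 36
F = -72 (F = -2*36 = -72)
O(c) = -75 (O(c) = -3 - 72 = -75)
(-29 + (14 - 1*18))*(O(0) - 1*(-25)) = (-29 + (14 - 1*18))*(-75 - 1*(-25)) = (-29 + (14 - 18))*(-75 + 25) = (-29 - 4)*(-50) = -33*(-50) = 1650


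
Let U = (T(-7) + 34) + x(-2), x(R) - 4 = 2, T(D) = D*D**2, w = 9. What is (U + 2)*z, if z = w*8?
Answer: -21672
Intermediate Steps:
T(D) = D**3
x(R) = 6 (x(R) = 4 + 2 = 6)
U = -303 (U = ((-7)**3 + 34) + 6 = (-343 + 34) + 6 = -309 + 6 = -303)
z = 72 (z = 9*8 = 72)
(U + 2)*z = (-303 + 2)*72 = -301*72 = -21672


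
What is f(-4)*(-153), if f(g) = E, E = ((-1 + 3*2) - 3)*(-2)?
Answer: 612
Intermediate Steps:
E = -4 (E = ((-1 + 6) - 3)*(-2) = (5 - 3)*(-2) = 2*(-2) = -4)
f(g) = -4
f(-4)*(-153) = -4*(-153) = 612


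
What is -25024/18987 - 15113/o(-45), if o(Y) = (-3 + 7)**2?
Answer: -287350915/303792 ≈ -945.88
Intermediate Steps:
o(Y) = 16 (o(Y) = 4**2 = 16)
-25024/18987 - 15113/o(-45) = -25024/18987 - 15113/16 = -287350915/303792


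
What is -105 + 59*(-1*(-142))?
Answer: 8273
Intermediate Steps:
-105 + 59*(-1*(-142)) = -105 + 59*142 = -105 + 8378 = 8273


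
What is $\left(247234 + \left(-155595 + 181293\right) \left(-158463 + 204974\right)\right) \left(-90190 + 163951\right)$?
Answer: $88180310116032$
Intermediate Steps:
$\left(247234 + \left(-155595 + 181293\right) \left(-158463 + 204974\right)\right) \left(-90190 + 163951\right) = \left(247234 + 25698 \cdot 46511\right) 73761 = \left(247234 + 1195239678\right) 73761 = 1195486912 \cdot 73761 = 88180310116032$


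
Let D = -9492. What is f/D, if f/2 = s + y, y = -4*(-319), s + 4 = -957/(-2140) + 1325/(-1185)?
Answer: -644792669/2407076280 ≈ -0.26787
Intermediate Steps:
s = -2369011/507180 (s = -4 + (-957/(-2140) + 1325/(-1185)) = -4 + (-957*(-1/2140) + 1325*(-1/1185)) = -4 + (957/2140 - 265/237) = -4 - 340291/507180 = -2369011/507180 ≈ -4.6709)
y = 1276
f = 644792669/253590 (f = 2*(-2369011/507180 + 1276) = 2*(644792669/507180) = 644792669/253590 ≈ 2542.7)
f/D = (644792669/253590)/(-9492) = (644792669/253590)*(-1/9492) = -644792669/2407076280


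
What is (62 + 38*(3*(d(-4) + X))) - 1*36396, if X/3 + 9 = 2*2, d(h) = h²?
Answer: -36220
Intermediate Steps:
X = -15 (X = -27 + 3*(2*2) = -27 + 3*4 = -27 + 12 = -15)
(62 + 38*(3*(d(-4) + X))) - 1*36396 = (62 + 38*(3*((-4)² - 15))) - 1*36396 = (62 + 38*(3*(16 - 15))) - 36396 = (62 + 38*(3*1)) - 36396 = (62 + 38*3) - 36396 = (62 + 114) - 36396 = 176 - 36396 = -36220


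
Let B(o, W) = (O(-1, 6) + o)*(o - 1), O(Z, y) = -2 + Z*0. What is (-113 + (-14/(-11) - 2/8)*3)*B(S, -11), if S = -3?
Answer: -24185/11 ≈ -2198.6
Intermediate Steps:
O(Z, y) = -2 (O(Z, y) = -2 + 0 = -2)
B(o, W) = (-1 + o)*(-2 + o) (B(o, W) = (-2 + o)*(o - 1) = (-2 + o)*(-1 + o) = (-1 + o)*(-2 + o))
(-113 + (-14/(-11) - 2/8)*3)*B(S, -11) = (-113 + (-14/(-11) - 2/8)*3)*(2 + (-3)² - 3*(-3)) = (-113 + (-14*(-1/11) - 2*⅛)*3)*(2 + 9 + 9) = (-113 + (14/11 - ¼)*3)*20 = (-113 + (45/44)*3)*20 = (-113 + 135/44)*20 = -4837/44*20 = -24185/11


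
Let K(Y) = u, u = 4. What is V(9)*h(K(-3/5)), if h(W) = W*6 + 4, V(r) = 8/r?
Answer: 224/9 ≈ 24.889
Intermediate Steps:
K(Y) = 4
h(W) = 4 + 6*W (h(W) = 6*W + 4 = 4 + 6*W)
V(9)*h(K(-3/5)) = (8/9)*(4 + 6*4) = (8*(1/9))*(4 + 24) = (8/9)*28 = 224/9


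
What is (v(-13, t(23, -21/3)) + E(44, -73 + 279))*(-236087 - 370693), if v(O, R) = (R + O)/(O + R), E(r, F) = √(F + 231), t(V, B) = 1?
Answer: -606780 - 606780*√437 ≈ -1.3291e+7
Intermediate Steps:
E(r, F) = √(231 + F)
v(O, R) = 1 (v(O, R) = (O + R)/(O + R) = 1)
(v(-13, t(23, -21/3)) + E(44, -73 + 279))*(-236087 - 370693) = (1 + √(231 + (-73 + 279)))*(-236087 - 370693) = (1 + √(231 + 206))*(-606780) = (1 + √437)*(-606780) = -606780 - 606780*√437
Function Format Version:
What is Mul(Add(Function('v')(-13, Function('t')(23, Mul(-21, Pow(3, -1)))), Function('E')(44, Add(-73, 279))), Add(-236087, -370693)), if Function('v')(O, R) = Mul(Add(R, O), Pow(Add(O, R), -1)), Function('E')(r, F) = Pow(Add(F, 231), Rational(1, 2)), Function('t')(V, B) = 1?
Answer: Add(-606780, Mul(-606780, Pow(437, Rational(1, 2)))) ≈ -1.3291e+7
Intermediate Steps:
Function('E')(r, F) = Pow(Add(231, F), Rational(1, 2))
Function('v')(O, R) = 1 (Function('v')(O, R) = Mul(Add(O, R), Pow(Add(O, R), -1)) = 1)
Mul(Add(Function('v')(-13, Function('t')(23, Mul(-21, Pow(3, -1)))), Function('E')(44, Add(-73, 279))), Add(-236087, -370693)) = Mul(Add(1, Pow(Add(231, Add(-73, 279)), Rational(1, 2))), Add(-236087, -370693)) = Mul(Add(1, Pow(Add(231, 206), Rational(1, 2))), -606780) = Mul(Add(1, Pow(437, Rational(1, 2))), -606780) = Add(-606780, Mul(-606780, Pow(437, Rational(1, 2))))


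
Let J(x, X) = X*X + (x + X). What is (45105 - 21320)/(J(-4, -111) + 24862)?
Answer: 23785/37068 ≈ 0.64166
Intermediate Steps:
J(x, X) = X + x + X**2 (J(x, X) = X**2 + (X + x) = X + x + X**2)
(45105 - 21320)/(J(-4, -111) + 24862) = (45105 - 21320)/((-111 - 4 + (-111)**2) + 24862) = 23785/((-111 - 4 + 12321) + 24862) = 23785/(12206 + 24862) = 23785/37068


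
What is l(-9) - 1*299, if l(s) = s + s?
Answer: -317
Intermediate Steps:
l(s) = 2*s
l(-9) - 1*299 = 2*(-9) - 1*299 = -18 - 299 = -317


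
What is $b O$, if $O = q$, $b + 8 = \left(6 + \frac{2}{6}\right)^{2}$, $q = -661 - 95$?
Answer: $-24276$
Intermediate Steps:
$q = -756$ ($q = -661 - 95 = -756$)
$b = \frac{289}{9}$ ($b = -8 + \left(6 + \frac{2}{6}\right)^{2} = -8 + \left(6 + 2 \cdot \frac{1}{6}\right)^{2} = -8 + \left(6 + \frac{1}{3}\right)^{2} = -8 + \left(\frac{19}{3}\right)^{2} = -8 + \frac{361}{9} = \frac{289}{9} \approx 32.111$)
$O = -756$
$b O = \frac{289}{9} \left(-756\right) = -24276$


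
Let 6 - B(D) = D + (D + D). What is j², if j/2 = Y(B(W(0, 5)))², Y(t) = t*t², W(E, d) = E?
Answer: 8707129344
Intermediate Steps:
B(D) = 6 - 3*D (B(D) = 6 - (D + (D + D)) = 6 - (D + 2*D) = 6 - 3*D)
Y(t) = t³
j = 93312 (j = 2*((6 - 3*0)³)² = 2*((6 + 0)³)² = 2*(6³)² = 2*216² = 2*46656 = 93312)
j² = 93312² = 8707129344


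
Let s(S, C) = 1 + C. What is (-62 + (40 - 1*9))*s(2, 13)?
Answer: -434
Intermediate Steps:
(-62 + (40 - 1*9))*s(2, 13) = (-62 + (40 - 1*9))*(1 + 13) = (-62 + (40 - 9))*14 = (-62 + 31)*14 = -31*14 = -434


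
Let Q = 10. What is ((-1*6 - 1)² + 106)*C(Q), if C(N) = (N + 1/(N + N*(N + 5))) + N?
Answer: 99231/32 ≈ 3101.0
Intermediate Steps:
C(N) = 1/(N + N*(5 + N)) + 2*N (C(N) = (N + 1/(N + N*(5 + N))) + N = 1/(N + N*(5 + N)) + 2*N)
((-1*6 - 1)² + 106)*C(Q) = ((-1*6 - 1)² + 106)*((1 + 2*10³ + 12*10²)/(10*(6 + 10))) = ((-6 - 1)² + 106)*((⅒)*(1 + 2*1000 + 12*100)/16) = ((-7)² + 106)*((⅒)*(1/16)*(1 + 2000 + 1200)) = (49 + 106)*((⅒)*(1/16)*3201) = 155*(3201/160) = 99231/32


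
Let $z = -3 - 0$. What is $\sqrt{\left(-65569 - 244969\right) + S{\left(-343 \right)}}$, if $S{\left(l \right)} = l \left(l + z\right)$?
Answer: $2 i \sqrt{47965} \approx 438.02 i$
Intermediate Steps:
$z = -3$ ($z = -3 + 0 = -3$)
$S{\left(l \right)} = l \left(-3 + l\right)$ ($S{\left(l \right)} = l \left(l - 3\right) = l \left(-3 + l\right)$)
$\sqrt{\left(-65569 - 244969\right) + S{\left(-343 \right)}} = \sqrt{\left(-65569 - 244969\right) - 343 \left(-3 - 343\right)} = \sqrt{\left(-65569 - 244969\right) - -118678} = \sqrt{-310538 + 118678} = \sqrt{-191860} = 2 i \sqrt{47965}$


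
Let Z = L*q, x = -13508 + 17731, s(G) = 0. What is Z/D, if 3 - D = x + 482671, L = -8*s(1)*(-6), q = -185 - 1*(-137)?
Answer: 0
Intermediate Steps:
x = 4223
q = -48 (q = -185 + 137 = -48)
L = 0 (L = -8*0*(-6) = 0*(-6) = 0)
D = -486891 (D = 3 - (4223 + 482671) = 3 - 1*486894 = 3 - 486894 = -486891)
Z = 0 (Z = 0*(-48) = 0)
Z/D = 0/(-486891) = 0*(-1/486891) = 0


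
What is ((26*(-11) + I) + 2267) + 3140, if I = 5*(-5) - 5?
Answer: 5091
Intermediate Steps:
I = -30 (I = -25 - 5 = -30)
((26*(-11) + I) + 2267) + 3140 = ((26*(-11) - 30) + 2267) + 3140 = ((-286 - 30) + 2267) + 3140 = (-316 + 2267) + 3140 = 1951 + 3140 = 5091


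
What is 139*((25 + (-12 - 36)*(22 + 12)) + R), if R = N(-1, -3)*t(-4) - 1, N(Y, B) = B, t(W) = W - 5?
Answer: -219759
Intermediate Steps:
t(W) = -5 + W
R = 26 (R = -3*(-5 - 4) - 1 = -3*(-9) - 1 = 27 - 1 = 26)
139*((25 + (-12 - 36)*(22 + 12)) + R) = 139*((25 + (-12 - 36)*(22 + 12)) + 26) = 139*((25 - 48*34) + 26) = 139*((25 - 1632) + 26) = 139*(-1607 + 26) = 139*(-1581) = -219759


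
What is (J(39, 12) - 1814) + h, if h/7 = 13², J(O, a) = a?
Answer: -619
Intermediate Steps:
h = 1183 (h = 7*13² = 7*169 = 1183)
(J(39, 12) - 1814) + h = (12 - 1814) + 1183 = -1802 + 1183 = -619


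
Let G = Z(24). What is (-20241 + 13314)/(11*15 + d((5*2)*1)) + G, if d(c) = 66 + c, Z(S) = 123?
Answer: 22716/241 ≈ 94.257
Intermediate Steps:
G = 123
(-20241 + 13314)/(11*15 + d((5*2)*1)) + G = (-20241 + 13314)/(11*15 + (66 + (5*2)*1)) + 123 = -6927/(165 + (66 + 10*1)) + 123 = -6927/(165 + (66 + 10)) + 123 = -6927/(165 + 76) + 123 = -6927/241 + 123 = 22716/241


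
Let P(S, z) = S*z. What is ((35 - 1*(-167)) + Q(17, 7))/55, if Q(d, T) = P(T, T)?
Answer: 251/55 ≈ 4.5636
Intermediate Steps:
Q(d, T) = T**2 (Q(d, T) = T*T = T**2)
((35 - 1*(-167)) + Q(17, 7))/55 = ((35 - 1*(-167)) + 7**2)/55 = ((35 + 167) + 49)*(1/55) = (202 + 49)*(1/55) = 251*(1/55) = 251/55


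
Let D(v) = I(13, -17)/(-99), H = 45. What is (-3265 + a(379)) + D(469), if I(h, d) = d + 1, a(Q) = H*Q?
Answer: 1365226/99 ≈ 13790.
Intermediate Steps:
a(Q) = 45*Q
I(h, d) = 1 + d
D(v) = 16/99 (D(v) = (1 - 17)/(-99) = -16*(-1/99) = 16/99)
(-3265 + a(379)) + D(469) = (-3265 + 45*379) + 16/99 = (-3265 + 17055) + 16/99 = 13790 + 16/99 = 1365226/99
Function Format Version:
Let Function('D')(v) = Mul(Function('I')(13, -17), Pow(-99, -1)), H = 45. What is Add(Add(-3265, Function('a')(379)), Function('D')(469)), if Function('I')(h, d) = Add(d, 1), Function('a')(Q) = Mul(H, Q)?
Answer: Rational(1365226, 99) ≈ 13790.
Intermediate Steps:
Function('a')(Q) = Mul(45, Q)
Function('I')(h, d) = Add(1, d)
Function('D')(v) = Rational(16, 99) (Function('D')(v) = Mul(Add(1, -17), Pow(-99, -1)) = Mul(-16, Rational(-1, 99)) = Rational(16, 99))
Add(Add(-3265, Function('a')(379)), Function('D')(469)) = Add(Add(-3265, Mul(45, 379)), Rational(16, 99)) = Add(Add(-3265, 17055), Rational(16, 99)) = Add(13790, Rational(16, 99)) = Rational(1365226, 99)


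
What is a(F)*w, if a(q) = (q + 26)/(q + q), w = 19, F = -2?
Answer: -114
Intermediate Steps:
a(q) = (26 + q)/(2*q) (a(q) = (26 + q)/((2*q)) = (26 + q)*(1/(2*q)) = (26 + q)/(2*q))
a(F)*w = ((1/2)*(26 - 2)/(-2))*19 = ((1/2)*(-1/2)*24)*19 = -6*19 = -114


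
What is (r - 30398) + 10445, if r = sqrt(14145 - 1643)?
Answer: -19953 + sqrt(12502) ≈ -19841.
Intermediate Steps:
r = sqrt(12502) ≈ 111.81
(r - 30398) + 10445 = (sqrt(12502) - 30398) + 10445 = (-30398 + sqrt(12502)) + 10445 = -19953 + sqrt(12502)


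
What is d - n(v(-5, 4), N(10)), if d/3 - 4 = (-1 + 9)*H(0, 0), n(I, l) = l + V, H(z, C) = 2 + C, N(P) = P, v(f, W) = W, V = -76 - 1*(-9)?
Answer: 117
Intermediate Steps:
V = -67 (V = -76 + 9 = -67)
n(I, l) = -67 + l (n(I, l) = l - 67 = -67 + l)
d = 60 (d = 12 + 3*((-1 + 9)*(2 + 0)) = 12 + 3*(8*2) = 12 + 3*16 = 12 + 48 = 60)
d - n(v(-5, 4), N(10)) = 60 - (-67 + 10) = 60 - 1*(-57) = 60 + 57 = 117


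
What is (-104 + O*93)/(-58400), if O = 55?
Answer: -5011/58400 ≈ -0.085805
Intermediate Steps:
(-104 + O*93)/(-58400) = (-104 + 55*93)/(-58400) = (-104 + 5115)*(-1/58400) = 5011*(-1/58400) = -5011/58400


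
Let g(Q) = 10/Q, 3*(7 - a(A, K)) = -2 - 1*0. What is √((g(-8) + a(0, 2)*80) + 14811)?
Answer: √555231/6 ≈ 124.19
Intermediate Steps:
a(A, K) = 23/3 (a(A, K) = 7 - (-2 - 1*0)/3 = 7 - (-2 + 0)/3 = 7 - ⅓*(-2) = 7 + ⅔ = 23/3)
√((g(-8) + a(0, 2)*80) + 14811) = √((10/(-8) + (23/3)*80) + 14811) = √((10*(-⅛) + 1840/3) + 14811) = √((-5/4 + 1840/3) + 14811) = √(7345/12 + 14811) = √(185077/12) = √555231/6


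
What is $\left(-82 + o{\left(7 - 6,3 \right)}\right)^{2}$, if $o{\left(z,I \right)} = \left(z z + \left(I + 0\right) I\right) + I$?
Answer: $4761$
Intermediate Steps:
$o{\left(z,I \right)} = I + I^{2} + z^{2}$ ($o{\left(z,I \right)} = \left(z^{2} + I I\right) + I = \left(z^{2} + I^{2}\right) + I = \left(I^{2} + z^{2}\right) + I = I + I^{2} + z^{2}$)
$\left(-82 + o{\left(7 - 6,3 \right)}\right)^{2} = \left(-82 + \left(3 + 3^{2} + \left(7 - 6\right)^{2}\right)\right)^{2} = \left(-82 + \left(3 + 9 + \left(7 - 6\right)^{2}\right)\right)^{2} = \left(-82 + \left(3 + 9 + 1^{2}\right)\right)^{2} = \left(-82 + \left(3 + 9 + 1\right)\right)^{2} = \left(-82 + 13\right)^{2} = \left(-69\right)^{2} = 4761$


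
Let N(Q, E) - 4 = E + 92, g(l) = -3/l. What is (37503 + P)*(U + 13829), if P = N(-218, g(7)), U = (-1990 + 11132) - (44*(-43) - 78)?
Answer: 937745970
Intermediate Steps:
N(Q, E) = 96 + E (N(Q, E) = 4 + (E + 92) = 4 + (92 + E) = 96 + E)
U = 11112 (U = 9142 - (-1892 - 78) = 9142 - 1*(-1970) = 9142 + 1970 = 11112)
P = 669/7 (P = 96 - 3/7 = 669/7 ≈ 95.571)
(37503 + P)*(U + 13829) = (37503 + 669/7)*(11112 + 13829) = (263190/7)*24941 = 937745970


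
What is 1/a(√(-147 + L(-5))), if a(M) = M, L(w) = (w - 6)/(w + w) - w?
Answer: -I*√14090/1409 ≈ -0.084245*I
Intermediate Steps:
L(w) = -w + (-6 + w)/(2*w) (L(w) = (-6 + w)/((2*w)) - w = (-6 + w)*(1/(2*w)) - w = (-6 + w)/(2*w) - w = -w + (-6 + w)/(2*w))
1/a(√(-147 + L(-5))) = 1/(√(-147 + (½ - 1*(-5) - 3/(-5)))) = 1/(√(-147 + (½ + 5 - 3*(-⅕)))) = 1/(√(-147 + (½ + 5 + ⅗))) = 1/(√(-147 + 61/10)) = 1/(√(-1409/10)) = 1/(I*√14090/10) = -I*√14090/1409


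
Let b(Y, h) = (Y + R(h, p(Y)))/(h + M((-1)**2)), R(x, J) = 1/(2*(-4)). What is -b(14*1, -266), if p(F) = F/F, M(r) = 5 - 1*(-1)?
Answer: 111/2080 ≈ 0.053365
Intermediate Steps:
M(r) = 6 (M(r) = 5 + 1 = 6)
p(F) = 1
R(x, J) = -1/8 (R(x, J) = 1/(-8) = -1/8)
b(Y, h) = (-1/8 + Y)/(6 + h) (b(Y, h) = (Y - 1/8)/(h + 6) = (-1/8 + Y)/(6 + h))
-b(14*1, -266) = -(-1/8 + 14*1)/(6 - 266) = -(-1/8 + 14)/(-260) = -(-1)*111/(260*8) = -1*(-111/2080) = 111/2080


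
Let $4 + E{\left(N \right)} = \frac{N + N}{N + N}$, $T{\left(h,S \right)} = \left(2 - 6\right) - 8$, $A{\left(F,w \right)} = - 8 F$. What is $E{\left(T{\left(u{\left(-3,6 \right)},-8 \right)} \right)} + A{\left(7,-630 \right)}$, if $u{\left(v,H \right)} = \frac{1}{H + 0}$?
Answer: $-59$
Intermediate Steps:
$u{\left(v,H \right)} = \frac{1}{H}$
$T{\left(h,S \right)} = -12$ ($T{\left(h,S \right)} = -4 - 8 = -12$)
$E{\left(N \right)} = -3$ ($E{\left(N \right)} = -4 + \frac{N + N}{N + N} = -4 + \frac{2 N}{2 N} = -4 + 2 N \frac{1}{2 N} = -4 + 1 = -3$)
$E{\left(T{\left(u{\left(-3,6 \right)},-8 \right)} \right)} + A{\left(7,-630 \right)} = -3 - 56 = -59$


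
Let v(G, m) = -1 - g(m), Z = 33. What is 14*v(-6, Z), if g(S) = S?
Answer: -476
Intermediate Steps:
v(G, m) = -1 - m
14*v(-6, Z) = 14*(-1 - 1*33) = 14*(-1 - 33) = 14*(-34) = -476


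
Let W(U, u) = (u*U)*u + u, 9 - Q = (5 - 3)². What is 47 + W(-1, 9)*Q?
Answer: -313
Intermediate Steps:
Q = 5 (Q = 9 - (5 - 3)² = 9 - 1*2² = 9 - 1*4 = 9 - 4 = 5)
W(U, u) = u + U*u² (W(U, u) = (U*u)*u + u = U*u² + u = u + U*u²)
47 + W(-1, 9)*Q = 47 + (9*(1 - 1*9))*5 = 47 + (9*(1 - 9))*5 = 47 + (9*(-8))*5 = 47 - 72*5 = 47 - 360 = -313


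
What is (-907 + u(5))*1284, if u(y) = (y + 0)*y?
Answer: -1132488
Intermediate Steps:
u(y) = y**2 (u(y) = y*y = y**2)
(-907 + u(5))*1284 = (-907 + 5**2)*1284 = (-907 + 25)*1284 = -882*1284 = -1132488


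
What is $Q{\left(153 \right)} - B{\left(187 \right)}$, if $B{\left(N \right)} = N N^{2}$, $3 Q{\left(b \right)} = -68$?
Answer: $- \frac{19617677}{3} \approx -6.5392 \cdot 10^{6}$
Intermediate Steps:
$Q{\left(b \right)} = - \frac{68}{3}$ ($Q{\left(b \right)} = \frac{1}{3} \left(-68\right) = - \frac{68}{3}$)
$B{\left(N \right)} = N^{3}$
$Q{\left(153 \right)} - B{\left(187 \right)} = - \frac{68}{3} - 187^{3} = - \frac{68}{3} - 6539203 = - \frac{19617677}{3}$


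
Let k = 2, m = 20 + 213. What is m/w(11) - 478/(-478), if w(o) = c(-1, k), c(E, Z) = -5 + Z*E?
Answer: -226/7 ≈ -32.286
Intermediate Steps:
m = 233
c(E, Z) = -5 + E*Z
w(o) = -7 (w(o) = -5 - 1*2 = -5 - 2 = -7)
m/w(11) - 478/(-478) = 233/(-7) - 478/(-478) = 233*(-⅐) - 478*(-1/478) = -233/7 + 1 = -226/7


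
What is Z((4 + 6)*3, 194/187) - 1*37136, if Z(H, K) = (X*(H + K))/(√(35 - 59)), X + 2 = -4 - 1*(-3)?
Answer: -37136 + 1451*I*√6/187 ≈ -37136.0 + 19.006*I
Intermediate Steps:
X = -3 (X = -2 + (-4 - 1*(-3)) = -2 + (-4 + 3) = -2 - 1 = -3)
Z(H, K) = -I*√6*(-3*H - 3*K)/12 (Z(H, K) = (-3*(H + K))/(√(35 - 59)) = (-3*H - 3*K)/(√(-24)) = (-3*H - 3*K)/((2*I*√6)) = (-3*H - 3*K)*(-I*√6/12) = -I*√6*(-3*H - 3*K)/12)
Z((4 + 6)*3, 194/187) - 1*37136 = I*√6*((4 + 6)*3 + 194/187)/4 - 1*37136 = I*√6*(10*3 + 194*(1/187))/4 - 37136 = I*√6*(30 + 194/187)/4 - 37136 = (¼)*I*√6*(5804/187) - 37136 = 1451*I*√6/187 - 37136 = -37136 + 1451*I*√6/187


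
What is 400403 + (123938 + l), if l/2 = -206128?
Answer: 112085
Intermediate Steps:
l = -412256 (l = 2*(-206128) = -412256)
400403 + (123938 + l) = 400403 + (123938 - 412256) = 400403 - 288318 = 112085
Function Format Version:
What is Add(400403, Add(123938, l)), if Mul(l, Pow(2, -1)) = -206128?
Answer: 112085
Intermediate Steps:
l = -412256 (l = Mul(2, -206128) = -412256)
Add(400403, Add(123938, l)) = Add(400403, Add(123938, -412256)) = Add(400403, -288318) = 112085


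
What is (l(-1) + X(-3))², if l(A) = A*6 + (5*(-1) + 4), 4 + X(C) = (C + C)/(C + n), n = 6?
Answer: 169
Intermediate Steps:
X(C) = -4 + 2*C/(6 + C) (X(C) = -4 + (C + C)/(C + 6) = -4 + (2*C)/(6 + C) = -4 + 2*C/(6 + C))
l(A) = -1 + 6*A (l(A) = 6*A + (-5 + 4) = 6*A - 1 = -1 + 6*A)
(l(-1) + X(-3))² = ((-1 + 6*(-1)) + 2*(-12 - 1*(-3))/(6 - 3))² = ((-1 - 6) + 2*(-12 + 3)/3)² = (-7 + 2*(⅓)*(-9))² = (-7 - 6)² = (-13)² = 169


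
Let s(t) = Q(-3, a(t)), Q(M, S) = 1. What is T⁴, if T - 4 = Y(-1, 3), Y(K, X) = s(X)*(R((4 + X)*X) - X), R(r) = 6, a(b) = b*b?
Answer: 2401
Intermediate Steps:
a(b) = b²
s(t) = 1
Y(K, X) = 6 - X (Y(K, X) = 1*(6 - X) = 6 - X)
T = 7 (T = 4 + (6 - 1*3) = 4 + (6 - 3) = 4 + 3 = 7)
T⁴ = 7⁴ = 2401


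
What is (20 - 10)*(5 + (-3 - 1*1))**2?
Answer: 10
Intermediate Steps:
(20 - 10)*(5 + (-3 - 1*1))**2 = 10*(5 + (-3 - 1))**2 = 10*(5 - 4)**2 = 10*1**2 = 10*1 = 10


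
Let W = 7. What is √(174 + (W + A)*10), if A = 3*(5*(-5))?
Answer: I*√506 ≈ 22.494*I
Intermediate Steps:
A = -75 (A = 3*(-25) = -75)
√(174 + (W + A)*10) = √(174 + (7 - 75)*10) = √(174 - 68*10) = √(174 - 680) = √(-506) = I*√506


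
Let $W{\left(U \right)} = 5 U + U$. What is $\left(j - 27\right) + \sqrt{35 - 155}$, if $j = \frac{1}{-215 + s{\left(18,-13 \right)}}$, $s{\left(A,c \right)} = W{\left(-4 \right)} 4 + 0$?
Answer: $- \frac{8398}{311} + 2 i \sqrt{30} \approx -27.003 + 10.954 i$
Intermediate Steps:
$W{\left(U \right)} = 6 U$
$s{\left(A,c \right)} = -96$ ($s{\left(A,c \right)} = 6 \left(-4\right) 4 + 0 = \left(-24\right) 4 + 0 = -96 + 0 = -96$)
$j = - \frac{1}{311}$ ($j = \frac{1}{-215 - 96} = \frac{1}{-311} = - \frac{1}{311} \approx -0.0032154$)
$\left(j - 27\right) + \sqrt{35 - 155} = \left(- \frac{1}{311} - 27\right) + \sqrt{35 - 155} = - \frac{8398}{311} + \sqrt{-120} = - \frac{8398}{311} + 2 i \sqrt{30}$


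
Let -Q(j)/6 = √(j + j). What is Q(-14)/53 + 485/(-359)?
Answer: -485/359 - 12*I*√7/53 ≈ -1.351 - 0.59904*I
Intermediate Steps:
Q(j) = -6*√2*√j (Q(j) = -6*√(j + j) = -6*√2*√j)
Q(-14)/53 + 485/(-359) = -6*√2*√(-14)/53 + 485/(-359) = -6*√2*I*√14*(1/53) + 485*(-1/359) = -12*I*√7*(1/53) - 485/359 = -12*I*√7/53 - 485/359 = -485/359 - 12*I*√7/53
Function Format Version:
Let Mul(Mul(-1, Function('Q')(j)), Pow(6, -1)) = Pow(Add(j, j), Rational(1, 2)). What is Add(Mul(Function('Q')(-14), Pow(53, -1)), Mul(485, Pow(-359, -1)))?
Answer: Add(Rational(-485, 359), Mul(Rational(-12, 53), I, Pow(7, Rational(1, 2)))) ≈ Add(-1.3510, Mul(-0.59904, I))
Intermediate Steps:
Function('Q')(j) = Mul(-6, Pow(2, Rational(1, 2)), Pow(j, Rational(1, 2))) (Function('Q')(j) = Mul(-6, Pow(Add(j, j), Rational(1, 2))) = Mul(-6, Pow(Mul(2, j), Rational(1, 2))) = Mul(-6, Mul(Pow(2, Rational(1, 2)), Pow(j, Rational(1, 2)))) = Mul(-6, Pow(2, Rational(1, 2)), Pow(j, Rational(1, 2))))
Add(Mul(Function('Q')(-14), Pow(53, -1)), Mul(485, Pow(-359, -1))) = Add(Mul(Mul(-6, Pow(2, Rational(1, 2)), Pow(-14, Rational(1, 2))), Pow(53, -1)), Mul(485, Pow(-359, -1))) = Add(Mul(Mul(-6, Pow(2, Rational(1, 2)), Mul(I, Pow(14, Rational(1, 2)))), Rational(1, 53)), Mul(485, Rational(-1, 359))) = Add(Mul(Mul(-12, I, Pow(7, Rational(1, 2))), Rational(1, 53)), Rational(-485, 359)) = Add(Mul(Rational(-12, 53), I, Pow(7, Rational(1, 2))), Rational(-485, 359)) = Add(Rational(-485, 359), Mul(Rational(-12, 53), I, Pow(7, Rational(1, 2))))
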